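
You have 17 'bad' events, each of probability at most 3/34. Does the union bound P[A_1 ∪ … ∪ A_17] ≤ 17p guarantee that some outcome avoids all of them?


Union bound: P[∪_{i=1}^{17} A_i] ≤ Σ_i P[A_i] ≤ 17·p = 17·(3/34) = 3/2.
Numerically: 3/2 ≈ 1.500.
Is 3/2 < 1? NO.
Since the bound 3/2 is ≥ 1, the union bound is uninformative here; it does NOT by itself certify existence.

17·p = 3/2 ≈ 1.500; existence NOT certified by the union bound.


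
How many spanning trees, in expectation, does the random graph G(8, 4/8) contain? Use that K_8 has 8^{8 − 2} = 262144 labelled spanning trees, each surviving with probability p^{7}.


K_8 has 8^{8 − 2} = 262144 labelled spanning trees.
For each such spanning tree H, let X_H = 1 if all 7 edges of H are present in G. Then P[X_H = 1] = p^{7} = (1/2)^{7} = 1/128.
By linearity: E[X] = Σ_H E[X_H] = 262144 · p^{7} = 262144 · 1/128 = 2048.
Numerically: E[X] ≈ 2.05e+03.

E[X] = 262144 · (1/2)^{7} = 2048 ≈ 2.05e+03.


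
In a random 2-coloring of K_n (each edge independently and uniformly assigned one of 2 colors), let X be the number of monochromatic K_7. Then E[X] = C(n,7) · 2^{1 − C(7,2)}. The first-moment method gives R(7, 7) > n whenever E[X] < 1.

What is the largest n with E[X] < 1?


We need C(n, 7) · 2^{1 − 21} < 1, i.e. C(n, 7) < 2^{21 − 1} = 1048576.
Check values of n near the boundary:
  n = 22: C(22, 7) = 170544; 170544 < 1048576? YES
  n = 23: C(23, 7) = 245157; 245157 < 1048576? YES
  n = 24: C(24, 7) = 346104; 346104 < 1048576? YES
  n = 25: C(25, 7) = 480700; 480700 < 1048576? YES
  n = 26: C(26, 7) = 657800; 657800 < 1048576? YES
  n = 27: C(27, 7) = 888030; 888030 < 1048576? YES
  n = 28: C(28, 7) = 1184040; 1184040 < 1048576? NO
The largest n with C(n, 7) < 1048576 is n = 27 (where E[X] = 444015/524288 ≈ 0.8468914). Hence R(7, 7) > 27, i.e. R(7, 7) ≥ 28.

Largest n = 27; hence R(7, 7) > 27.


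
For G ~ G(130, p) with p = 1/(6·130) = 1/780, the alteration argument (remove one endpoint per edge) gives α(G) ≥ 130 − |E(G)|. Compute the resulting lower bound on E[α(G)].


E[|E(G)|] = C(130, 2)·p = 8385 · (1/780) = 43/4.
E[α(G)] ≥ n − E[|E(G)|] = 130 − 43/4 = 477/4.
Numerically: ≈ 119.2500.
(This is only a lower bound; the true E[α(G)] may be larger.)

E[α(G)] ≥ 477/4 ≈ 119.2500.


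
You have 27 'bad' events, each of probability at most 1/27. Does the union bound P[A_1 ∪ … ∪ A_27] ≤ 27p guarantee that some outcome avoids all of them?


Union bound: P[∪_{i=1}^{27} A_i] ≤ Σ_i P[A_i] ≤ 27·p = 27·(1/27) = 1.
Numerically: 1 ≈ 1.0000.
Is 1 < 1? NO.
Since the bound 1 is ≥ 1, the union bound is uninformative here; it does NOT by itself certify existence.

27·p = 1 ≈ 1.0000; existence NOT certified by the union bound.


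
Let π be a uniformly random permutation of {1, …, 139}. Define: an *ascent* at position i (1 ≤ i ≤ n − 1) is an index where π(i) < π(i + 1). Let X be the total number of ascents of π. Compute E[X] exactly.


Write X = Σ X_I over i = 1, …, 138, with X_I the indicator of one ascent.
There are 138 indicators.
For each fixed i, the pair (π(i), π(i+1)) is a uniformly random ordered pair of distinct values from {1, …, 139}; by symmetry P[π(i) < π(i+1)] = 1/2.
By linearity: E[X] = 138 · (1/2) = (139 − 1) · (1/2) = 69 ≈ 69.00000.

E[X] = 69 = 69.00000.


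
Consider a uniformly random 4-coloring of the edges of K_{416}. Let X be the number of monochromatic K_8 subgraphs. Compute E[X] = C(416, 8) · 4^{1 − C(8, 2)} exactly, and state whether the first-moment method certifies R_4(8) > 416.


E[X] = C(416, 8) · 4^{1 − 28} = 20788229335792620 · 4^{−27} = 20788229335792620/18014398509481984.
As a reduced fraction: E[X] = 5197057333948155/4503599627370496 ≈ 1.1539785.
Is E[X] < 1? NO.
Since E[X] ≥ 1, the first-moment bound is inconclusive at n = 416; it does NOT by itself certify R_4(8) > 416.

E[X] = 5197057333948155/4503599627370496 ≈ 1.1539785; E[X] ≥ 1; first-moment method inconclusive here.


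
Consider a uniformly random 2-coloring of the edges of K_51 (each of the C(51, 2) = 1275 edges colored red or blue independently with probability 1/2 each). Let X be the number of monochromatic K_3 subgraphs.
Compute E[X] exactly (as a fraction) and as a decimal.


Let X = Σ_S X_S over the C(51, 3) = 20825 subsets S of size 3, where X_S = 1 if the K_3 on S is monochromatic.
For a fixed S, the K_3 on S has C(3, 2) = 3 edges. P[all 3 edges red] = (1/2)^3, and likewise for blue, so P[monochromatic] = 2·(1/2)^3 = 2^{1 − 3} = 1/4.
Summing: E[X] = C(51, 3) · 2^{1 − 3} = 20825 · 1/4 = 20825/4.
Numerically: E[X] ≈ 5206.250.

E[X] = C(51,3)·2^(1−C(3,2)) = 20825/4 ≈ 5206.250.


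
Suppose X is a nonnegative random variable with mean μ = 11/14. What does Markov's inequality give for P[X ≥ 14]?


μ = E[X] = 11/14, a = 14.
Markov: P[X ≥ 14] ≤ μ/a = (11/14)/14 = 11/196.
Numerically: ≈ 0.056122.
(Since a = 14 > μ = 0.785714, the bound 11/196 is < 1 and informative.)

P[X ≥ 14] ≤ 11/196 ≈ 0.056122.


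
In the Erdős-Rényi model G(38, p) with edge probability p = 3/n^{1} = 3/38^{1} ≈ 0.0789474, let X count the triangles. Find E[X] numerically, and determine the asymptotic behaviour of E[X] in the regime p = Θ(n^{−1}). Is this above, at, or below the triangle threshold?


Number of potential triangles: C(38, 3) = 8436.
Each occurs with probability p³ ≈ (0.0789474)³ ≈ 4.92054235e-04.
By linearity: E[X] = C(38, 3)·p³ ≈ 8436 · 4.92054235e-04 ≈ 4.150970.
Here α = 1, so p = 3/n is exactly at the triangle threshold p ~ 1/n. Asymptotically E[X] → c³/6 = 3³/6 = 9/2 ≈ 4.500000, a bounded constant. In this regime the triangle count is asymptotically Poisson(c³/6).

E[X] ≈ 4.150970; in regime p = Θ(1/n^{1}) E[X] stays bounded (at the triangle threshold p ~ 1/n).


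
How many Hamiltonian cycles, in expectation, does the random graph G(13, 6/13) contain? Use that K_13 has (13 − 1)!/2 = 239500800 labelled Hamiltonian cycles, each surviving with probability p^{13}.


K_13 has (13 − 1)!/2 = 239500800 labelled Hamiltonian cycles.
For each such Hamiltonian cycle H, let X_H = 1 if all 13 edges of H are present in G. Then P[X_H = 1] = p^{13} = (6/13)^{13} = 13060694016/302875106592253.
Summing the indicators: E[X] = Σ_H E[X_H] = 239500800 · p^{13} = 239500800 · 13060694016/302875106592253 = 3128046665387212800/302875106592253.
Numerically: E[X] ≈ 1.03e+04.

E[X] = 239500800 · (6/13)^{13} = 3128046665387212800/302875106592253 ≈ 1.03e+04.


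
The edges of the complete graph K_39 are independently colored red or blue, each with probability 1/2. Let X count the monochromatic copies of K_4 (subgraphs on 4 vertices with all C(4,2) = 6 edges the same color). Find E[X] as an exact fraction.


Let X = Σ_S X_S over the C(39, 4) = 82251 subsets S of size 4, where X_S = 1 if the K_4 on S is monochromatic.
For a fixed S, the K_4 on S has C(4, 2) = 6 edges. P[all 6 edges red] = (1/2)^6, and likewise for blue, so P[monochromatic] = 2·(1/2)^6 = 2^{1 − 6} = 1/32.
By linearity of expectation: E[X] = C(39, 4) · 2^{1 − 6} = 82251 · 1/32 = 82251/32.
Numerically: E[X] ≈ 2570.344.

E[X] = C(39,4)·2^(1−C(4,2)) = 82251/32 ≈ 2570.344.


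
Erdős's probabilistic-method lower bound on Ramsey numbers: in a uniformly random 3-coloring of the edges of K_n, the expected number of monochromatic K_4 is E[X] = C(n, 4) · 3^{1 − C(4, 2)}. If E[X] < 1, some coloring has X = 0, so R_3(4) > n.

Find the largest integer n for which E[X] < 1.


We need C(n, 4) · 3^{1 − 6} < 1, i.e. C(n, 4) < 3^{6 − 1} = 243.
Check values of n near the boundary:
  n = 7: C(7, 4) = 35; 35 < 243? YES
  n = 8: C(8, 4) = 70; 70 < 243? YES
  n = 9: C(9, 4) = 126; 126 < 243? YES
  n = 10: C(10, 4) = 210; 210 < 243? YES
  n = 11: C(11, 4) = 330; 330 < 243? NO
  n = 12: C(12, 4) = 495; 495 < 243? NO
The largest n with C(n, 4) < 243 is n = 10 (where E[X] = 70/81 ≈ 0.864). Hence R_3(4) > 10, i.e. R_3(4) ≥ 11.

Largest n = 10; hence R_3(4) > 10.


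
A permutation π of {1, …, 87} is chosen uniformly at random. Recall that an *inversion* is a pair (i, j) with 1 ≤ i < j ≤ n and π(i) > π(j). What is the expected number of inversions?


Write X = Σ X_I over the C(87, 2) = 3741 pairs i < j, with X_I the indicator of one inversion.
There are 3741 indicators.
For each fixed pair i < j, the values π(i) and π(j) are two distinct elements of {1, …, 87} in uniformly random order; by symmetry P[π(i) > π(j)] = 1/2.
By linearity: E[X] = 3741 · (1/2) = C(87, 2) · (1/2) = 3741/2 = 3741/2 ≈ 1870.500000.

E[X] = 3741/2 = 1870.500000.


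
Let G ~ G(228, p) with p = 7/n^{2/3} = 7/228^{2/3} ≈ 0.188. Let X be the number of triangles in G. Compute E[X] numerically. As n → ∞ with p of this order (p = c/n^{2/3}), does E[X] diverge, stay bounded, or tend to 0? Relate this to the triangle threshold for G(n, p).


Number of potential triangles: C(228, 3) = 1949476.
Each occurs with probability p³ ≈ (0.188)³ ≈ 6.59818e-03.
By linearity: E[X] = C(228, 3)·p³ ≈ 1949476 · 6.59818e-03 ≈ 12863.001.
Since α = 2/3 < 1, p = c/n^{2/3} ≫ 1/n is above the triangle threshold p ~ 1/n. Asymptotically E[X] ~ (c³/6)·n^{3(1−α)} = (7³/6)·n^{1} → ∞; triangles are abundant w.h.p.

E[X] ≈ 12863.001; in regime p = Θ(1/n^{2/3}) E[X] diverges (above the triangle threshold p ~ 1/n).


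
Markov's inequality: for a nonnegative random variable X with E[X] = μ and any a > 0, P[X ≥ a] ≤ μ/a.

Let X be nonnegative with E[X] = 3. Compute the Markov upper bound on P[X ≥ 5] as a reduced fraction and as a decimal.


μ = E[X] = 3, a = 5.
Markov: P[X ≥ 5] ≤ μ/a = (3)/5 = 3/5.
Numerically: ≈ 0.600.
(Since a = 5 > μ = 3.000, the bound 3/5 is < 1 and informative.)

P[X ≥ 5] ≤ 3/5 ≈ 0.600.


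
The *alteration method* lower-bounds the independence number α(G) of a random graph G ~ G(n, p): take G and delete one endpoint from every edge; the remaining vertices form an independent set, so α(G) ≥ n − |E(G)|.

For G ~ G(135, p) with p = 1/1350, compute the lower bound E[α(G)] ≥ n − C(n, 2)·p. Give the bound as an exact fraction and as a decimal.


E[|E(G)|] = C(135, 2)·p = 9045 · (1/1350) = 67/10.
E[α(G)] ≥ n − E[|E(G)|] = 135 − 67/10 = 1283/10.
Numerically: ≈ 128.3000.
(This is only a lower bound; the true E[α(G)] may be larger.)

E[α(G)] ≥ 1283/10 ≈ 128.3000.


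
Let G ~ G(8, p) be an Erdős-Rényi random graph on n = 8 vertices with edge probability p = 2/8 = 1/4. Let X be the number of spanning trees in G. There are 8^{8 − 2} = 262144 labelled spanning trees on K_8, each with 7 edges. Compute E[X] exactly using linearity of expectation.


K_8 has 8^{8 − 2} = 262144 labelled spanning trees.
For each such spanning tree H, let X_H = 1 if all 7 edges of H are present in G. Then P[X_H = 1] = p^{7} = (1/4)^{7} = 1/16384.
By linearity: E[X] = Σ_H E[X_H] = 262144 · p^{7} = 262144 · 1/16384 = 16.
Numerically: E[X] ≈ 16.

E[X] = 262144 · (1/4)^{7} = 16 ≈ 16.


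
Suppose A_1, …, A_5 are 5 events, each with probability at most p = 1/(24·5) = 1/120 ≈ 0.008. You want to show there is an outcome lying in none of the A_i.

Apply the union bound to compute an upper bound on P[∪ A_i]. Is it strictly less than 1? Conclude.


Union bound: P[∪_{i=1}^{5} A_i] ≤ Σ_i P[A_i] ≤ 5·p = 5·(1/120) = 1/24.
Numerically: 1/24 ≈ 0.042.
Is 1/24 < 1? YES.
Since P[∪ A_i] ≤ 1/24 < 1, the complement has P[∩ A_i^c] ≥ 1 − 1/24 = 23/24 > 0, so some outcome avoids every A_i.

5·p = 1/24 ≈ 0.042; existence CERTIFIED by the union bound.


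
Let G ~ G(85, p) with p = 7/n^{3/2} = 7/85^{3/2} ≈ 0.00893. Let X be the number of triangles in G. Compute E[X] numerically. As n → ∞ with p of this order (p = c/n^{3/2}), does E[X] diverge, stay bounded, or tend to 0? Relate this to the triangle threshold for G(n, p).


Number of potential triangles: C(85, 3) = 98770.
Each occurs with probability p³ ≈ (0.00893)³ ≈ 7.12704e-07.
By linearity: E[X] = C(85, 3)·p³ ≈ 98770 · 7.12704e-07 ≈ 0.070.
Since α = 3/2 > 1, p = c/n^{3/2} = o(1/n) is below the triangle threshold p ~ 1/n. Asymptotically E[X] ~ (c³/6)·n^{3(1−α)} = (7³/6)·n^{-1.5} → 0, so by Markov's inequality G has no triangles w.h.p.

E[X] ≈ 0.070; in regime p = Θ(1/n^{3/2}) E[X] tends to 0 (below the triangle threshold p ~ 1/n).


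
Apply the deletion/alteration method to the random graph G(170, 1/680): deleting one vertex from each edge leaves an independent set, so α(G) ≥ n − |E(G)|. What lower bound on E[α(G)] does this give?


E[|E(G)|] = C(170, 2)·p = 14365 · (1/680) = 169/8.
E[α(G)] ≥ n − E[|E(G)|] = 170 − 169/8 = 1191/8.
Numerically: ≈ 148.8750.
(This is only a lower bound; the true E[α(G)] may be larger.)

E[α(G)] ≥ 1191/8 ≈ 148.8750.


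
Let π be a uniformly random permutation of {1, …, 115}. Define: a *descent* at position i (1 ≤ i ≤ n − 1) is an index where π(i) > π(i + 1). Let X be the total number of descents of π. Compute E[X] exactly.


Write X = Σ X_I over i = 1, …, 114, with X_I the indicator of one descent.
There are 114 indicators.
For each fixed i, the pair (π(i), π(i+1)) is a uniformly random ordered pair of distinct values from {1, …, 115}; by symmetry P[π(i) > π(i+1)] = 1/2.
By linearity: E[X] = 114 · (1/2) = (115 − 1) · (1/2) = 57 ≈ 57.0000.

E[X] = 57 = 57.0000.


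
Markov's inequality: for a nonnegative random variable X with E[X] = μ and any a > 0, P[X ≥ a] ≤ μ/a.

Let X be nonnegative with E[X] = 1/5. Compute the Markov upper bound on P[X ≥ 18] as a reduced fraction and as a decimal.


μ = E[X] = 1/5, a = 18.
Markov: P[X ≥ 18] ≤ μ/a = (1/5)/18 = 1/90.
Numerically: ≈ 0.01111.
(Since a = 18 > μ = 0.20000, the bound 1/90 is < 1 and informative.)

P[X ≥ 18] ≤ 1/90 ≈ 0.01111.


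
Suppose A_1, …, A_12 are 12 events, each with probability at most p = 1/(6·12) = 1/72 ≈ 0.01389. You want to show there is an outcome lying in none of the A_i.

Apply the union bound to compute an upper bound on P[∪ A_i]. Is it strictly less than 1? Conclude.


Union bound: P[∪_{i=1}^{12} A_i] ≤ Σ_i P[A_i] ≤ 12·p = 12·(1/72) = 1/6.
Numerically: 1/6 ≈ 0.16667.
Is 1/6 < 1? YES.
Since P[∪ A_i] ≤ 1/6 < 1, the complement has P[∩ A_i^c] ≥ 1 − 1/6 = 5/6 > 0, so some outcome avoids every A_i.

12·p = 1/6 ≈ 0.16667; existence CERTIFIED by the union bound.


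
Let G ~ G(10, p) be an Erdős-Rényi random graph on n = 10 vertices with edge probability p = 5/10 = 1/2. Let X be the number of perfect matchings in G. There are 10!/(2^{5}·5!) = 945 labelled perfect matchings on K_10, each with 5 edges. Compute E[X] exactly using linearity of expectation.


K_10 has 10!/(2^{5}·5!) = 945 labelled perfect matchings.
For each such perfect matching H, let X_H = 1 if all 5 edges of H are present in G. Then P[X_H = 1] = p^{5} = (1/2)^{5} = 1/32.
By linearity of expectation: E[X] = Σ_H E[X_H] = 945 · p^{5} = 945 · 1/32 = 945/32.
Numerically: E[X] ≈ 29.5.

E[X] = 945 · (1/2)^{5} = 945/32 ≈ 29.5.


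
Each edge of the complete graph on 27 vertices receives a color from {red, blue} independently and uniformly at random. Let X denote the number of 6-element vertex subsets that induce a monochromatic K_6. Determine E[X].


Let X = Σ_S X_S over the C(27, 6) = 296010 subsets S of size 6, where X_S = 1 if the K_6 on S is monochromatic.
For a fixed S, the K_6 on S has C(6, 2) = 15 edges. P[all 15 edges red] = (1/2)^15, and likewise for blue, so P[monochromatic] = 2·(1/2)^15 = 2^{1 − 15} = 1/16384.
By linearity of expectation: E[X] = C(27, 6) · 2^{1 − 15} = 296010 · 1/16384 = 148005/8192.
Numerically: E[X] ≈ 18.06702.

E[X] = C(27,6)·2^(1−C(6,2)) = 148005/8192 ≈ 18.06702.


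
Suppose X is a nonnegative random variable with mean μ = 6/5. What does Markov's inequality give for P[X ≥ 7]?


μ = E[X] = 6/5, a = 7.
Markov: P[X ≥ 7] ≤ μ/a = (6/5)/7 = 6/35.
Numerically: ≈ 0.171429.
(Since a = 7 > μ = 1.200000, the bound 6/35 is < 1 and informative.)

P[X ≥ 7] ≤ 6/35 ≈ 0.171429.


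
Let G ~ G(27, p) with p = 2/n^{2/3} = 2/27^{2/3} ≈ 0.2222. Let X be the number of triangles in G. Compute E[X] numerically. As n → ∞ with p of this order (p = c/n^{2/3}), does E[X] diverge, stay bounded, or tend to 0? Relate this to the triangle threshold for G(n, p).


Number of potential triangles: C(27, 3) = 2925.
Each occurs with probability p³ ≈ (0.2222)³ ≈ 1.097394e-02.
By linearity: E[X] = C(27, 3)·p³ ≈ 2925 · 1.097394e-02 ≈ 32.0988.
Since α = 2/3 < 1, p = c/n^{2/3} ≫ 1/n is above the triangle threshold p ~ 1/n. Asymptotically E[X] ~ (c³/6)·n^{3(1−α)} = (2³/6)·n^{1} → ∞; triangles are abundant w.h.p.

E[X] ≈ 32.0988; in regime p = Θ(1/n^{2/3}) E[X] diverges (above the triangle threshold p ~ 1/n).


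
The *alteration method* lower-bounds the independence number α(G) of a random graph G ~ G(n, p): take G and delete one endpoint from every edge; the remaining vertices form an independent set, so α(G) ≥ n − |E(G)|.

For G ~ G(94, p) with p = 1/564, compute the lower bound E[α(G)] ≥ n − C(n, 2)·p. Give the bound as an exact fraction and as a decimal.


E[|E(G)|] = C(94, 2)·p = 4371 · (1/564) = 31/4.
E[α(G)] ≥ n − E[|E(G)|] = 94 − 31/4 = 345/4.
Numerically: ≈ 86.250000.
(This is only a lower bound; the true E[α(G)] may be larger.)

E[α(G)] ≥ 345/4 ≈ 86.250000.


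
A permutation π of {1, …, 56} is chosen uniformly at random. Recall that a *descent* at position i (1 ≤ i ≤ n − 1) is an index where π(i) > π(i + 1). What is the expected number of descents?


Write X = Σ X_I over i = 1, …, 55, with X_I the indicator of one descent.
There are 55 indicators.
For each fixed i, the pair (π(i), π(i+1)) is a uniformly random ordered pair of distinct values from {1, …, 56}; by symmetry P[π(i) > π(i+1)] = 1/2.
By linearity: E[X] = 55 · (1/2) = (56 − 1) · (1/2) = 55/2 ≈ 27.50000.

E[X] = 55/2 = 27.50000.


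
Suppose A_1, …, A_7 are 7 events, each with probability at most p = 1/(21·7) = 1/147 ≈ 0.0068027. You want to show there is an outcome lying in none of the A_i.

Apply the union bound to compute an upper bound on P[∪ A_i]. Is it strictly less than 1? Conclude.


Union bound: P[∪_{i=1}^{7} A_i] ≤ Σ_i P[A_i] ≤ 7·p = 7·(1/147) = 1/21.
Numerically: 1/21 ≈ 0.0476190.
Is 1/21 < 1? YES.
Since P[∪ A_i] ≤ 1/21 < 1, the complement has P[∩ A_i^c] ≥ 1 − 1/21 = 20/21 > 0, so some outcome avoids every A_i.

7·p = 1/21 ≈ 0.0476190; existence CERTIFIED by the union bound.


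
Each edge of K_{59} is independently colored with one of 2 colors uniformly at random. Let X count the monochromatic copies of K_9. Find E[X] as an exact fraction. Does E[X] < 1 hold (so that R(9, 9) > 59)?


E[X] = C(59, 9) · 2^{1 − 36} = 12565671261 · 2^{−35} = 12565671261/34359738368.
As a reduced fraction: E[X] = 12565671261/34359738368 ≈ 0.3657.
Is E[X] < 1? YES.
Since E[X] < 1, there exists a 2-coloring of K_{59} with no monochromatic K_9; hence R(9, 9) > 59.

E[X] = 12565671261/34359738368 ≈ 0.3657; E[X] < 1, so R(9, 9) > 59.


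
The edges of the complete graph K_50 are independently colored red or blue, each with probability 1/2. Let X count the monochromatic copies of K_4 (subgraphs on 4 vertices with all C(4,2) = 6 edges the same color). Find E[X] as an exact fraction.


Let X = Σ_S X_S over the C(50, 4) = 230300 subsets S of size 4, where X_S = 1 if the K_4 on S is monochromatic.
For a fixed S, the K_4 on S has C(4, 2) = 6 edges. P[all 6 edges red] = (1/2)^6, and likewise for blue, so P[monochromatic] = 2·(1/2)^6 = 2^{1 − 6} = 1/32.
Summing: E[X] = C(50, 4) · 2^{1 − 6} = 230300 · 1/32 = 57575/8.
Numerically: E[X] ≈ 7196.875.

E[X] = C(50,4)·2^(1−C(4,2)) = 57575/8 ≈ 7196.875.


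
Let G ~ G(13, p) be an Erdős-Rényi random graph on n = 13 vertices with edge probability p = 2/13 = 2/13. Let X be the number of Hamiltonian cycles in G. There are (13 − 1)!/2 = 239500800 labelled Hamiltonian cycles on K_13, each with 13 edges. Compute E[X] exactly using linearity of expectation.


K_13 has (13 − 1)!/2 = 239500800 labelled Hamiltonian cycles.
For each such Hamiltonian cycle H, let X_H = 1 if all 13 edges of H are present in G. Then P[X_H = 1] = p^{13} = (2/13)^{13} = 8192/302875106592253.
By linearity of expectation: E[X] = Σ_H E[X_H] = 239500800 · p^{13} = 239500800 · 8192/302875106592253 = 1961990553600/302875106592253.
Numerically: E[X] ≈ 0.00647789.

E[X] = 239500800 · (2/13)^{13} = 1961990553600/302875106592253 ≈ 0.00647789.


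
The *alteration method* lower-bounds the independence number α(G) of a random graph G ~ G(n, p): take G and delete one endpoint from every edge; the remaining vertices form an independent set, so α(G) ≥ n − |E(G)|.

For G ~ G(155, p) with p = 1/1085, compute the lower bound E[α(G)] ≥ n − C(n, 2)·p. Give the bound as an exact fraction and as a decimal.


E[|E(G)|] = C(155, 2)·p = 11935 · (1/1085) = 11.
E[α(G)] ≥ n − E[|E(G)|] = 155 − 11 = 144.
Numerically: ≈ 144.0000.
(This is only a lower bound; the true E[α(G)] may be larger.)

E[α(G)] ≥ 144 ≈ 144.0000.


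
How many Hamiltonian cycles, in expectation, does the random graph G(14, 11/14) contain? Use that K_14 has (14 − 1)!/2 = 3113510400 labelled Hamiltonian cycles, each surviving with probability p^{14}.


K_14 has (14 − 1)!/2 = 3113510400 labelled Hamiltonian cycles.
For each such Hamiltonian cycle H, let X_H = 1 if all 14 edges of H are present in G. Then P[X_H = 1] = p^{14} = (11/14)^{14} = 379749833583241/11112006825558016.
By linearity of expectation: E[X] = Σ_H E[X_H] = 3113510400 · p^{14} = 3113510400 · 379749833583241/11112006825558016 = 329898174179601037725/3100448333024.
Numerically: E[X] ≈ 1.064e+08.

E[X] = 3113510400 · (11/14)^{14} = 329898174179601037725/3100448333024 ≈ 1.064e+08.


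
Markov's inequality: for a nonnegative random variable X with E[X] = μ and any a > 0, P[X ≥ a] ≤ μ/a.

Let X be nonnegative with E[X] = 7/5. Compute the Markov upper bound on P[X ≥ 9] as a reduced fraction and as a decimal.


μ = E[X] = 7/5, a = 9.
Markov: P[X ≥ 9] ≤ μ/a = (7/5)/9 = 7/45.
Numerically: ≈ 0.1556.
(Since a = 9 > μ = 1.4000, the bound 7/45 is < 1 and informative.)

P[X ≥ 9] ≤ 7/45 ≈ 0.1556.


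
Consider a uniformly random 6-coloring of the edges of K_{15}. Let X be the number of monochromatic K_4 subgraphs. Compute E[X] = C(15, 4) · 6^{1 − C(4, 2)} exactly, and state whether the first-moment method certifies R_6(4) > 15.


E[X] = C(15, 4) · 6^{1 − 6} = 1365 · 6^{−5} = 1365/7776.
As a reduced fraction: E[X] = 455/2592 ≈ 0.176.
Is E[X] < 1? YES.
Since E[X] < 1, there exists a 6-coloring of K_{15} with no monochromatic K_4; hence R_6(4) > 15.

E[X] = 455/2592 ≈ 0.176; E[X] < 1, so R_6(4) > 15.


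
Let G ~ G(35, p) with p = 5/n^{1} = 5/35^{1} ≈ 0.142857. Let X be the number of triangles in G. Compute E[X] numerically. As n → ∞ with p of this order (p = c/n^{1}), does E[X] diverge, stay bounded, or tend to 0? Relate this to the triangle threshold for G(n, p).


Number of potential triangles: C(35, 3) = 6545.
Each occurs with probability p³ ≈ (0.142857)³ ≈ 2.91545190e-03.
By linearity: E[X] = C(35, 3)·p³ ≈ 6545 · 2.91545190e-03 ≈ 19.081633.
Here α = 1, so p = 5/n is exactly at the triangle threshold p ~ 1/n. Asymptotically E[X] → c³/6 = 5³/6 = 125/6 ≈ 20.833333, a bounded constant. In this regime the triangle count is asymptotically Poisson(c³/6).

E[X] ≈ 19.081633; in regime p = Θ(1/n^{1}) E[X] stays bounded (at the triangle threshold p ~ 1/n).


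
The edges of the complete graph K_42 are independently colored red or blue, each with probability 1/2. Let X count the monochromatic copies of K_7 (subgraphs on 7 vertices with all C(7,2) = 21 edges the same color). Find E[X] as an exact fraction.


Let X = Σ_S X_S over the C(42, 7) = 26978328 subsets S of size 7, where X_S = 1 if the K_7 on S is monochromatic.
For a fixed S, the K_7 on S has C(7, 2) = 21 edges. P[all 21 edges red] = (1/2)^21, and likewise for blue, so P[monochromatic] = 2·(1/2)^21 = 2^{1 − 21} = 1/1048576.
By linearity of expectation: E[X] = C(42, 7) · 2^{1 − 21} = 26978328 · 1/1048576 = 3372291/131072.
Numerically: E[X] ≈ 25.729.

E[X] = C(42,7)·2^(1−C(7,2)) = 3372291/131072 ≈ 25.729.


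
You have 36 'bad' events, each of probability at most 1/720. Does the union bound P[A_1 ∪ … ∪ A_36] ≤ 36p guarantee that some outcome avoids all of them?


Union bound: P[∪_{i=1}^{36} A_i] ≤ Σ_i P[A_i] ≤ 36·p = 36·(1/720) = 1/20.
Numerically: 1/20 ≈ 0.0500000.
Is 1/20 < 1? YES.
Since P[∪ A_i] ≤ 1/20 < 1, the complement has P[∩ A_i^c] ≥ 1 − 1/20 = 19/20 > 0, so some outcome avoids every A_i.

36·p = 1/20 ≈ 0.0500000; existence CERTIFIED by the union bound.


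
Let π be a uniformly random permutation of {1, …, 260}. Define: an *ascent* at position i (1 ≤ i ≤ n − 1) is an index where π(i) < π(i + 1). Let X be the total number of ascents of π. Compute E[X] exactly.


Write X = Σ X_I over i = 1, …, 259, with X_I the indicator of one ascent.
There are 259 indicators.
For each fixed i, the pair (π(i), π(i+1)) is a uniformly random ordered pair of distinct values from {1, …, 260}; by symmetry P[π(i) < π(i+1)] = 1/2.
By linearity: E[X] = 259 · (1/2) = (260 − 1) · (1/2) = 259/2 ≈ 129.50000.

E[X] = 259/2 = 129.50000.


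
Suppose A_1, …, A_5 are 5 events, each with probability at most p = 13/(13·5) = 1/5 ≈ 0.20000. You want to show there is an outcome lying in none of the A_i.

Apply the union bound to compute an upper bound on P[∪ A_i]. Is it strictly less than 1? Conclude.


Union bound: P[∪_{i=1}^{5} A_i] ≤ Σ_i P[A_i] ≤ 5·p = 5·(1/5) = 1.
Numerically: 1 ≈ 1.00000.
Is 1 < 1? NO.
Since the bound 1 is ≥ 1, the union bound is uninformative here; it does NOT by itself certify existence.

5·p = 1 ≈ 1.00000; existence NOT certified by the union bound.


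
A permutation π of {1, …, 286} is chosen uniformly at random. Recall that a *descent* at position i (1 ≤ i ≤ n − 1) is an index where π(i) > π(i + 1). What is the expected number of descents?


Write X = Σ X_I over i = 1, …, 285, with X_I the indicator of one descent.
There are 285 indicators.
For each fixed i, the pair (π(i), π(i+1)) is a uniformly random ordered pair of distinct values from {1, …, 286}; by symmetry P[π(i) > π(i+1)] = 1/2.
By linearity: E[X] = 285 · (1/2) = (286 − 1) · (1/2) = 285/2 ≈ 142.5000.

E[X] = 285/2 = 142.5000.


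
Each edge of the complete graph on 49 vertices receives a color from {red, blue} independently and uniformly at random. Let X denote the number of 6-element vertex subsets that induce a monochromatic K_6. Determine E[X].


Let X = Σ_S X_S over the C(49, 6) = 13983816 subsets S of size 6, where X_S = 1 if the K_6 on S is monochromatic.
For a fixed S, the K_6 on S has C(6, 2) = 15 edges. P[all 15 edges red] = (1/2)^15, and likewise for blue, so P[monochromatic] = 2·(1/2)^15 = 2^{1 − 15} = 1/16384.
By linearity of expectation: E[X] = C(49, 6) · 2^{1 − 15} = 13983816 · 1/16384 = 1747977/2048.
Numerically: E[X] ≈ 853.5044.

E[X] = C(49,6)·2^(1−C(6,2)) = 1747977/2048 ≈ 853.5044.


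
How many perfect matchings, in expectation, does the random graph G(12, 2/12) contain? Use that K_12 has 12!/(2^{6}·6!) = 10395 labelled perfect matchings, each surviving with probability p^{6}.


K_12 has 12!/(2^{6}·6!) = 10395 labelled perfect matchings.
For each such perfect matching H, let X_H = 1 if all 6 edges of H are present in G. Then P[X_H = 1] = p^{6} = (1/6)^{6} = 1/46656.
Summing the indicators: E[X] = Σ_H E[X_H] = 10395 · p^{6} = 10395 · 1/46656 = 385/1728.
Numerically: E[X] ≈ 0.223.

E[X] = 10395 · (1/6)^{6} = 385/1728 ≈ 0.223.


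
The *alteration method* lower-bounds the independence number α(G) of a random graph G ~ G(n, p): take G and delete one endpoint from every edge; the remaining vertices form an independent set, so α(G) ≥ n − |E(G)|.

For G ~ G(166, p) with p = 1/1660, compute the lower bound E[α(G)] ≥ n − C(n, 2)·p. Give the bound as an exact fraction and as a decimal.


E[|E(G)|] = C(166, 2)·p = 13695 · (1/1660) = 33/4.
E[α(G)] ≥ n − E[|E(G)|] = 166 − 33/4 = 631/4.
Numerically: ≈ 157.75000.
(This is only a lower bound; the true E[α(G)] may be larger.)

E[α(G)] ≥ 631/4 ≈ 157.75000.


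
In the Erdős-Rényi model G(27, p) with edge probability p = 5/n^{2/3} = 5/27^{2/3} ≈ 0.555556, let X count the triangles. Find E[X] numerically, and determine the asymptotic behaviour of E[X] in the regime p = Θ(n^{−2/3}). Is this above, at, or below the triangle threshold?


Number of potential triangles: C(27, 3) = 2925.
Each occurs with probability p³ ≈ (0.555556)³ ≈ 1.71467764e-01.
By linearity: E[X] = C(27, 3)·p³ ≈ 2925 · 1.71467764e-01 ≈ 501.543210.
Since α = 2/3 < 1, p = c/n^{2/3} ≫ 1/n is above the triangle threshold p ~ 1/n. Asymptotically E[X] ~ (c³/6)·n^{3(1−α)} = (5³/6)·n^{1} → ∞; triangles are abundant w.h.p.

E[X] ≈ 501.543210; in regime p = Θ(1/n^{2/3}) E[X] diverges (above the triangle threshold p ~ 1/n).


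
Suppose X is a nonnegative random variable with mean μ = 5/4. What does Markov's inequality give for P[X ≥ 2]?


μ = E[X] = 5/4, a = 2.
Markov: P[X ≥ 2] ≤ μ/a = (5/4)/2 = 5/8.
Numerically: ≈ 0.6250.
(Since a = 2 > μ = 1.2500, the bound 5/8 is < 1 and informative.)

P[X ≥ 2] ≤ 5/8 ≈ 0.6250.


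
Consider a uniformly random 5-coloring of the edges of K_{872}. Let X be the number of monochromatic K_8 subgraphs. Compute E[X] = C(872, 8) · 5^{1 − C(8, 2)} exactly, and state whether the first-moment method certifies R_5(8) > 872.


E[X] = C(872, 8) · 5^{1 − 28} = 8028343903111291045 · 5^{−27} = 8028343903111291045/7450580596923828125.
As a reduced fraction: E[X] = 1605668780622258209/1490116119384765625 ≈ 1.077546.
Is E[X] < 1? NO.
Since E[X] ≥ 1, the first-moment bound is inconclusive at n = 872; it does NOT by itself certify R_5(8) > 872.

E[X] = 1605668780622258209/1490116119384765625 ≈ 1.077546; E[X] ≥ 1; first-moment method inconclusive here.


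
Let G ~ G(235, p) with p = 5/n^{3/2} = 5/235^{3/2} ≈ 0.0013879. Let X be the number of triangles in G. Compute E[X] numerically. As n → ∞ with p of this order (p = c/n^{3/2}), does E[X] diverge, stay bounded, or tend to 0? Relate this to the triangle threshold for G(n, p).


Number of potential triangles: C(235, 3) = 2135445.
Each occurs with probability p³ ≈ (0.0013879)³ ≈ 2.6736505e-09.
By linearity: E[X] = C(235, 3)·p³ ≈ 2135445 · 2.6736505e-09 ≈ 0.00571.
Since α = 3/2 > 1, p = c/n^{3/2} = o(1/n) is below the triangle threshold p ~ 1/n. Asymptotically E[X] ~ (c³/6)·n^{3(1−α)} = (5³/6)·n^{-1.5} → 0, so by Markov's inequality G has no triangles w.h.p.

E[X] ≈ 0.00571; in regime p = Θ(1/n^{3/2}) E[X] tends to 0 (below the triangle threshold p ~ 1/n).


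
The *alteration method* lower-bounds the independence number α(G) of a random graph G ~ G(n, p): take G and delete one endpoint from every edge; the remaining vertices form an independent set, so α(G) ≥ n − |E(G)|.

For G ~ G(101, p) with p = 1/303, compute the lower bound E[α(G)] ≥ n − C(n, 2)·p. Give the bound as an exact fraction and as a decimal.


E[|E(G)|] = C(101, 2)·p = 5050 · (1/303) = 50/3.
E[α(G)] ≥ n − E[|E(G)|] = 101 − 50/3 = 253/3.
Numerically: ≈ 84.33333.
(This is only a lower bound; the true E[α(G)] may be larger.)

E[α(G)] ≥ 253/3 ≈ 84.33333.


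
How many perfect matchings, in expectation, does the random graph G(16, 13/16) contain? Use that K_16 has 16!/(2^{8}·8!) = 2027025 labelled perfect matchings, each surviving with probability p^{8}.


K_16 has 16!/(2^{8}·8!) = 2027025 labelled perfect matchings.
For each such perfect matching H, let X_H = 1 if all 8 edges of H are present in G. Then P[X_H = 1] = p^{8} = (13/16)^{8} = 815730721/4294967296.
By linearity: E[X] = Σ_H E[X_H] = 2027025 · p^{8} = 2027025 · 815730721/4294967296 = 1653506564735025/4294967296.
Numerically: E[X] ≈ 3.85e+05.

E[X] = 2027025 · (13/16)^{8} = 1653506564735025/4294967296 ≈ 3.85e+05.


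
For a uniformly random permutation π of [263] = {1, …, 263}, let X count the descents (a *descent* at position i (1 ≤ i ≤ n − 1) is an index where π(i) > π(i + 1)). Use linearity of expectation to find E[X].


Write X = Σ X_I over i = 1, …, 262, with X_I the indicator of one descent.
There are 262 indicators.
For each fixed i, the pair (π(i), π(i+1)) is a uniformly random ordered pair of distinct values from {1, …, 263}; by symmetry P[π(i) > π(i+1)] = 1/2.
By linearity: E[X] = 262 · (1/2) = (263 − 1) · (1/2) = 131 ≈ 131.0000.

E[X] = 131 = 131.0000.


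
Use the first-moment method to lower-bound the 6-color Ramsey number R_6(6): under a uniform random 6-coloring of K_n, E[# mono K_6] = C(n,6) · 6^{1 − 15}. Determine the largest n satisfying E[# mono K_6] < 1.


We need C(n, 6) · 6^{1 − 15} < 1, i.e. C(n, 6) < 6^{15 − 1} = 78364164096.
Check values of n near the boundary:
  n = 192: C(192, 6) = 64300886496; 64300886496 < 78364164096? YES
  n = 193: C(193, 6) = 66364016544; 66364016544 < 78364164096? YES
  n = 194: C(194, 6) = 68482017072; 68482017072 < 78364164096? YES
  n = 195: C(195, 6) = 70656049360; 70656049360 < 78364164096? YES
  n = 196: C(196, 6) = 72887293024; 72887293024 < 78364164096? YES
  n = 197: C(197, 6) = 75176946208; 75176946208 < 78364164096? YES
  n = 198: C(198, 6) = 77526225777; 77526225777 < 78364164096? YES
  n = 199: C(199, 6) = 79936367511; 79936367511 < 78364164096? NO
  n = 200: C(200, 6) = 82408626300; 82408626300 < 78364164096? NO
  n = 201: C(201, 6) = 84944276340; 84944276340 < 78364164096? NO
The largest n with C(n, 6) < 78364164096 is n = 198 (where E[X] = 25842075259/26121388032 ≈ 0.98931). Hence R_6(6) > 198, i.e. R_6(6) ≥ 199.

Largest n = 198; hence R_6(6) > 198.


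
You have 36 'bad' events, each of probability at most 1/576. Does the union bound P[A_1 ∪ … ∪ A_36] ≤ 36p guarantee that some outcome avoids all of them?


Union bound: P[∪_{i=1}^{36} A_i] ≤ Σ_i P[A_i] ≤ 36·p = 36·(1/576) = 1/16.
Numerically: 1/16 ≈ 0.0625000.
Is 1/16 < 1? YES.
Since P[∪ A_i] ≤ 1/16 < 1, the complement has P[∩ A_i^c] ≥ 1 − 1/16 = 15/16 > 0, so some outcome avoids every A_i.

36·p = 1/16 ≈ 0.0625000; existence CERTIFIED by the union bound.


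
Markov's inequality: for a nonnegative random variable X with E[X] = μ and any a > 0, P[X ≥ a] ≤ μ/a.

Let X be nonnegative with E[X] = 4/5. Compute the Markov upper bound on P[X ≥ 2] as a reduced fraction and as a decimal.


μ = E[X] = 4/5, a = 2.
Markov: P[X ≥ 2] ≤ μ/a = (4/5)/2 = 2/5.
Numerically: ≈ 0.400.
(Since a = 2 > μ = 0.800, the bound 2/5 is < 1 and informative.)

P[X ≥ 2] ≤ 2/5 ≈ 0.400.


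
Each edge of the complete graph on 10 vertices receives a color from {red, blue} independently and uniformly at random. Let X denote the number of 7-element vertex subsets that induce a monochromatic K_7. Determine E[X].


Let X = Σ_S X_S over the C(10, 7) = 120 subsets S of size 7, where X_S = 1 if the K_7 on S is monochromatic.
For a fixed S, the K_7 on S has C(7, 2) = 21 edges. P[all 21 edges red] = (1/2)^21, and likewise for blue, so P[monochromatic] = 2·(1/2)^21 = 2^{1 − 21} = 1/1048576.
By linearity: E[X] = C(10, 7) · 2^{1 − 21} = 120 · 1/1048576 = 15/131072.
Numerically: E[X] ≈ 0.000.

E[X] = C(10,7)·2^(1−C(7,2)) = 15/131072 ≈ 0.000.


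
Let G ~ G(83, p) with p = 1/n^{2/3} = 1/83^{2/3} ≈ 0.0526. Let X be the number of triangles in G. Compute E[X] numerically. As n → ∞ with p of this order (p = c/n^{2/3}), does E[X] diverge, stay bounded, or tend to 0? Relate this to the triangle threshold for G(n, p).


Number of potential triangles: C(83, 3) = 91881.
Each occurs with probability p³ ≈ (0.0526)³ ≈ 1.45159e-04.
By linearity: E[X] = C(83, 3)·p³ ≈ 91881 · 1.45159e-04 ≈ 13.337.
Since α = 2/3 < 1, p = c/n^{2/3} ≫ 1/n is above the triangle threshold p ~ 1/n. Asymptotically E[X] ~ (c³/6)·n^{3(1−α)} = (1³/6)·n^{1} → ∞; triangles are abundant w.h.p.

E[X] ≈ 13.337; in regime p = Θ(1/n^{2/3}) E[X] diverges (above the triangle threshold p ~ 1/n).


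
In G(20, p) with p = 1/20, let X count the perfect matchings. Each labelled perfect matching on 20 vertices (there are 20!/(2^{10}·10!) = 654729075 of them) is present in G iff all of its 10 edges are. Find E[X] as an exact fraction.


K_20 has 20!/(2^{10}·10!) = 654729075 labelled perfect matchings.
For each such perfect matching H, let X_H = 1 if all 10 edges of H are present in G. Then P[X_H = 1] = p^{10} = (1/20)^{10} = 1/10240000000000.
By linearity: E[X] = Σ_H E[X_H] = 654729075 · p^{10} = 654729075 · 1/10240000000000 = 26189163/409600000000.
Numerically: E[X] ≈ 6.394e-05.

E[X] = 654729075 · (1/20)^{10} = 26189163/409600000000 ≈ 6.394e-05.


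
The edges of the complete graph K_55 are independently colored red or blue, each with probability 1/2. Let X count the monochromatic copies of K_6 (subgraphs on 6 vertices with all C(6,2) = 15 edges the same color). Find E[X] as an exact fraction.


Let X = Σ_S X_S over the C(55, 6) = 28989675 subsets S of size 6, where X_S = 1 if the K_6 on S is monochromatic.
For a fixed S, the K_6 on S has C(6, 2) = 15 edges. P[all 15 edges red] = (1/2)^15, and likewise for blue, so P[monochromatic] = 2·(1/2)^15 = 2^{1 − 15} = 1/16384.
By linearity: E[X] = C(55, 6) · 2^{1 − 15} = 28989675 · 1/16384 = 28989675/16384.
Numerically: E[X] ≈ 1769.389343.

E[X] = C(55,6)·2^(1−C(6,2)) = 28989675/16384 ≈ 1769.389343.


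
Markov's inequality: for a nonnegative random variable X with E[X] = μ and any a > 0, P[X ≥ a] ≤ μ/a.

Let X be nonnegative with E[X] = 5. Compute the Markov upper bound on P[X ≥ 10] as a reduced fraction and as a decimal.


μ = E[X] = 5, a = 10.
Markov: P[X ≥ 10] ≤ μ/a = (5)/10 = 1/2.
Numerically: ≈ 0.500000.
(Since a = 10 > μ = 5.000000, the bound 1/2 is < 1 and informative.)

P[X ≥ 10] ≤ 1/2 ≈ 0.500000.


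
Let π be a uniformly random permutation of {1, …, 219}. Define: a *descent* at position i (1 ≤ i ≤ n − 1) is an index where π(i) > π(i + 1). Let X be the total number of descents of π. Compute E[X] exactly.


Write X = Σ X_I over i = 1, …, 218, with X_I the indicator of one descent.
There are 218 indicators.
For each fixed i, the pair (π(i), π(i+1)) is a uniformly random ordered pair of distinct values from {1, …, 219}; by symmetry P[π(i) > π(i+1)] = 1/2.
By linearity: E[X] = 218 · (1/2) = (219 − 1) · (1/2) = 109 ≈ 109.0000.

E[X] = 109 = 109.0000.


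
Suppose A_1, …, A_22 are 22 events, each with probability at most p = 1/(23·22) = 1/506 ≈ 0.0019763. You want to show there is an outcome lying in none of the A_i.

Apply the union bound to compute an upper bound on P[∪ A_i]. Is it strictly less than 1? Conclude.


Union bound: P[∪_{i=1}^{22} A_i] ≤ Σ_i P[A_i] ≤ 22·p = 22·(1/506) = 1/23.
Numerically: 1/23 ≈ 0.0434783.
Is 1/23 < 1? YES.
Since P[∪ A_i] ≤ 1/23 < 1, the complement has P[∩ A_i^c] ≥ 1 − 1/23 = 22/23 > 0, so some outcome avoids every A_i.

22·p = 1/23 ≈ 0.0434783; existence CERTIFIED by the union bound.


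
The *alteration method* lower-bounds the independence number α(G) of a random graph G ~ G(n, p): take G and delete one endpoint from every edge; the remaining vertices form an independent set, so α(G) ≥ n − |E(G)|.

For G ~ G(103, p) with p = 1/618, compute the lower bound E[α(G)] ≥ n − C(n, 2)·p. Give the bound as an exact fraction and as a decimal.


E[|E(G)|] = C(103, 2)·p = 5253 · (1/618) = 17/2.
E[α(G)] ≥ n − E[|E(G)|] = 103 − 17/2 = 189/2.
Numerically: ≈ 94.5000.
(This is only a lower bound; the true E[α(G)] may be larger.)

E[α(G)] ≥ 189/2 ≈ 94.5000.
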